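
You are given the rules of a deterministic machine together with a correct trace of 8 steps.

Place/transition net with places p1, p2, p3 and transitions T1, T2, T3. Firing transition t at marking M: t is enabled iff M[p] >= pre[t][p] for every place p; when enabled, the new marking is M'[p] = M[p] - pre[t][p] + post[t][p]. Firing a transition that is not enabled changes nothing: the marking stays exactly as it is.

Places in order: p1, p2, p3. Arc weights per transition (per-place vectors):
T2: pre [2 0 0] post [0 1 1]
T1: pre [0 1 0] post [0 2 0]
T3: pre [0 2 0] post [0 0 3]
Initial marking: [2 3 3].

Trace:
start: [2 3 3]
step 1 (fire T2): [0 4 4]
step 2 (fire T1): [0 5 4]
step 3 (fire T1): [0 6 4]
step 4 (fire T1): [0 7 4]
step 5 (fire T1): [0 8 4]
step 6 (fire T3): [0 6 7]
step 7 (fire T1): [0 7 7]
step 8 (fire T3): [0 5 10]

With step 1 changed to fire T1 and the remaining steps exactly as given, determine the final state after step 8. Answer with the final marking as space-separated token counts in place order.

2 5 9

(re-executing from step 1 with the substitution; state before step 1: [2 3 3])
step 1 (fire T1): [2 4 3]
step 2 (fire T1): [2 5 3]
step 3 (fire T1): [2 6 3]
step 4 (fire T1): [2 7 3]
step 5 (fire T1): [2 8 3]
step 6 (fire T3): [2 6 6]
step 7 (fire T1): [2 7 6]
step 8 (fire T3): [2 5 9]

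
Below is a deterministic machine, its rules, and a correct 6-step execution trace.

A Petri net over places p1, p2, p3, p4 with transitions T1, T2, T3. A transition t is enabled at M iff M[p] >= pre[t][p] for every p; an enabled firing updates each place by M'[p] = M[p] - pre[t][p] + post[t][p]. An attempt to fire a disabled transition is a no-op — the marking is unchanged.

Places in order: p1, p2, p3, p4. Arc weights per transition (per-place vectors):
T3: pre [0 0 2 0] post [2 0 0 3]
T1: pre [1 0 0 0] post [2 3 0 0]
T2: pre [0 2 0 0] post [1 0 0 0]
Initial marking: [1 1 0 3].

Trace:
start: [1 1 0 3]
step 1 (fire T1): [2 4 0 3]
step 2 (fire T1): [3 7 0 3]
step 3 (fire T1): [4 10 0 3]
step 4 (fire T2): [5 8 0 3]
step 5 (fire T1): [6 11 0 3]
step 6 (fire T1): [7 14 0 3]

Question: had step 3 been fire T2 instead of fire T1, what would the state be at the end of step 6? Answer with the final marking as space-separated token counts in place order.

(re-executing from step 3 with the substitution; state before step 3: [3 7 0 3])
step 3 (fire T2): [4 5 0 3]
step 4 (fire T2): [5 3 0 3]
step 5 (fire T1): [6 6 0 3]
step 6 (fire T1): [7 9 0 3]

7 9 0 3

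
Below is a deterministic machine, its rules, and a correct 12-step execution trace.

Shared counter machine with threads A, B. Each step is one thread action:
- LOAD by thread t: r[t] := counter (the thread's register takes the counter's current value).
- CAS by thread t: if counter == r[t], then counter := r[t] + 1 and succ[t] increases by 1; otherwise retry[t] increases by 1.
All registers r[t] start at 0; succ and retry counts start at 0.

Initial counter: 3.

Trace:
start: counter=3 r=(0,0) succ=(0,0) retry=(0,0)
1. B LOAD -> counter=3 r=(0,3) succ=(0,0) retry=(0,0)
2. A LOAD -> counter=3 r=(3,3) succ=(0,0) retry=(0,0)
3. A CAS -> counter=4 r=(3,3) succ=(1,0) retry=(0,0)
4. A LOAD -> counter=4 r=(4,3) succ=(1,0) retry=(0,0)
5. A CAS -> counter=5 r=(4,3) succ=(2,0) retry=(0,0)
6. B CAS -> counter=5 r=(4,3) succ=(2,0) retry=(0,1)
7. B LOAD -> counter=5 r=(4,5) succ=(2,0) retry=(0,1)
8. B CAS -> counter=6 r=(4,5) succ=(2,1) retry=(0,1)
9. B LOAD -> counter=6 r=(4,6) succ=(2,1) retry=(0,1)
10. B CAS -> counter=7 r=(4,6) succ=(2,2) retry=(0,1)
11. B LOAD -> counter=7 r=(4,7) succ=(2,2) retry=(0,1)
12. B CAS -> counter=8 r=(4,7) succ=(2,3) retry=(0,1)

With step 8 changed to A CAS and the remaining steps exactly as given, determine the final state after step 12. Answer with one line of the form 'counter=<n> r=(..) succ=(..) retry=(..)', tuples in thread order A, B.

(re-executing from step 8 with the substitution; state before step 8: counter=5 r=(4,5) succ=(2,0) retry=(0,1))
8. A CAS -> counter=5 r=(4,5) succ=(2,0) retry=(1,1)
9. B LOAD -> counter=5 r=(4,5) succ=(2,0) retry=(1,1)
10. B CAS -> counter=6 r=(4,5) succ=(2,1) retry=(1,1)
11. B LOAD -> counter=6 r=(4,6) succ=(2,1) retry=(1,1)
12. B CAS -> counter=7 r=(4,6) succ=(2,2) retry=(1,1)

counter=7 r=(4,6) succ=(2,2) retry=(1,1)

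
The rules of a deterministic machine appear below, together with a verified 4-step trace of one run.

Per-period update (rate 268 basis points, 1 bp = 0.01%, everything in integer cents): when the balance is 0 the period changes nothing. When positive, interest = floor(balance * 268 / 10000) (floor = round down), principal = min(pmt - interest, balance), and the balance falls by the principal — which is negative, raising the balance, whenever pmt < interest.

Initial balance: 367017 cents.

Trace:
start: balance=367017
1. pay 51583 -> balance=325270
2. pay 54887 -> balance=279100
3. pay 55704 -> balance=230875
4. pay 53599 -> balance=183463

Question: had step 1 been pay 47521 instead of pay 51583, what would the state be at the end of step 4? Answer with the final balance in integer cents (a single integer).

(re-executing from step 1 with the substitution; state before step 1: balance=367017)
1. pay 47521 -> balance=329332
2. pay 54887 -> balance=283271
3. pay 55704 -> balance=235158
4. pay 53599 -> balance=187861

187861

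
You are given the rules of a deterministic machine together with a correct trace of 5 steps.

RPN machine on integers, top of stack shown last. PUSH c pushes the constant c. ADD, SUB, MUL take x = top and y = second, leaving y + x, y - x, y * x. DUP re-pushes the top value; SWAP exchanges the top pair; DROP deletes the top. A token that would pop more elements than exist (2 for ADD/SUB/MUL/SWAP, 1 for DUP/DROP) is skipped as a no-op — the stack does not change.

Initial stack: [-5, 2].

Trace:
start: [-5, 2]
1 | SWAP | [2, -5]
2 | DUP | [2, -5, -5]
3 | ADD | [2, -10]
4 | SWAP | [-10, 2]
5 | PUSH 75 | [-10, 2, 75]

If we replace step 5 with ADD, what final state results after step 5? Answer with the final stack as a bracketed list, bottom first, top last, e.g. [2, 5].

[-8]

(re-executing from step 5 with the substitution; state before step 5: [-10, 2])
5 | ADD | [-8]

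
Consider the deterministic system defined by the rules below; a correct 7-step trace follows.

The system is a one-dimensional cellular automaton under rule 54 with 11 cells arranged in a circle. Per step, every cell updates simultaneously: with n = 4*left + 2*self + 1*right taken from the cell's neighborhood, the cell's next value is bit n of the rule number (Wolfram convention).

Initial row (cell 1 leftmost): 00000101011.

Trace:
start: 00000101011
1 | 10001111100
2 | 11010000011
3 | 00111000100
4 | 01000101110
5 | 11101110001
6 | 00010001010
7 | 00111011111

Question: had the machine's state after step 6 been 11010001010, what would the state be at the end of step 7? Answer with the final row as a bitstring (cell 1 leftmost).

state after step 6 := 11010001010
7 | 00111011111

00111011111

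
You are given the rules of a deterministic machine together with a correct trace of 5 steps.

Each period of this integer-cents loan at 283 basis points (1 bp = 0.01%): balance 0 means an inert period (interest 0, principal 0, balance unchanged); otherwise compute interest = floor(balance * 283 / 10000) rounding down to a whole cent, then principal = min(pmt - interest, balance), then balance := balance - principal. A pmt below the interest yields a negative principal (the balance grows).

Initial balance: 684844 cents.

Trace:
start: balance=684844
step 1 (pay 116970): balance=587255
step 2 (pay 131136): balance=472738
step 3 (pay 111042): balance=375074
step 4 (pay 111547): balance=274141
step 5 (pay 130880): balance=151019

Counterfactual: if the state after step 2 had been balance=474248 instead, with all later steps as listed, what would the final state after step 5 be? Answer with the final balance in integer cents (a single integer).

state after step 2 := balance=474248
step 3 (pay 111042): balance=376627
step 4 (pay 111547): balance=275738
step 5 (pay 130880): balance=152661

152661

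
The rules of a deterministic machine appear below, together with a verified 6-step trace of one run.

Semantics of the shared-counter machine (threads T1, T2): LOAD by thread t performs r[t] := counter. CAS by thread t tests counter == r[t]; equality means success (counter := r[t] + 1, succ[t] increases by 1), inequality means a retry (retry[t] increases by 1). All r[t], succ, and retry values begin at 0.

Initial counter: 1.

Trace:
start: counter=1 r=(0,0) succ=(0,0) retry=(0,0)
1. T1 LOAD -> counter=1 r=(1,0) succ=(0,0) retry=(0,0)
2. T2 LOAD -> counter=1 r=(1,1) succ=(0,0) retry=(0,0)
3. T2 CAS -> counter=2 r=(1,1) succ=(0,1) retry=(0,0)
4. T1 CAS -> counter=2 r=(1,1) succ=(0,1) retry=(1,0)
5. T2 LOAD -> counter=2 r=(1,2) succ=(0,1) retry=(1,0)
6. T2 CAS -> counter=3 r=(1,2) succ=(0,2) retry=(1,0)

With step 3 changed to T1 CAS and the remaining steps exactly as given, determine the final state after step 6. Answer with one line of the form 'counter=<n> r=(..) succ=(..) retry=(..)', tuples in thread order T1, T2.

counter=3 r=(1,2) succ=(1,1) retry=(1,0)

(re-executing from step 3 with the substitution; state before step 3: counter=1 r=(1,1) succ=(0,0) retry=(0,0))
3. T1 CAS -> counter=2 r=(1,1) succ=(1,0) retry=(0,0)
4. T1 CAS -> counter=2 r=(1,1) succ=(1,0) retry=(1,0)
5. T2 LOAD -> counter=2 r=(1,2) succ=(1,0) retry=(1,0)
6. T2 CAS -> counter=3 r=(1,2) succ=(1,1) retry=(1,0)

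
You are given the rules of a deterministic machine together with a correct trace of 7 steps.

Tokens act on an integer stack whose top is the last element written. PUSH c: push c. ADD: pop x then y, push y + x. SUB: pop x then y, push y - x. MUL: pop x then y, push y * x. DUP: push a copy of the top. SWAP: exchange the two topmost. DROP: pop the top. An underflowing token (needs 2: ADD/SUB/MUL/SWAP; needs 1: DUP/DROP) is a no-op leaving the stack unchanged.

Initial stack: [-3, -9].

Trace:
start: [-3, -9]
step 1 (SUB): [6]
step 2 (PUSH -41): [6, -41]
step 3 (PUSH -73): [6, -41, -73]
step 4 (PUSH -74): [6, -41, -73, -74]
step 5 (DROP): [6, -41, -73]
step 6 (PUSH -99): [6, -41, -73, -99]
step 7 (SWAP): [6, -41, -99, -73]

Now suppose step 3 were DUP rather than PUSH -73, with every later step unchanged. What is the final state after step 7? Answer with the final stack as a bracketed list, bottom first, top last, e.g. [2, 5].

(re-executing from step 3 with the substitution; state before step 3: [6, -41])
step 3 (DUP): [6, -41, -41]
step 4 (PUSH -74): [6, -41, -41, -74]
step 5 (DROP): [6, -41, -41]
step 6 (PUSH -99): [6, -41, -41, -99]
step 7 (SWAP): [6, -41, -99, -41]

[6, -41, -99, -41]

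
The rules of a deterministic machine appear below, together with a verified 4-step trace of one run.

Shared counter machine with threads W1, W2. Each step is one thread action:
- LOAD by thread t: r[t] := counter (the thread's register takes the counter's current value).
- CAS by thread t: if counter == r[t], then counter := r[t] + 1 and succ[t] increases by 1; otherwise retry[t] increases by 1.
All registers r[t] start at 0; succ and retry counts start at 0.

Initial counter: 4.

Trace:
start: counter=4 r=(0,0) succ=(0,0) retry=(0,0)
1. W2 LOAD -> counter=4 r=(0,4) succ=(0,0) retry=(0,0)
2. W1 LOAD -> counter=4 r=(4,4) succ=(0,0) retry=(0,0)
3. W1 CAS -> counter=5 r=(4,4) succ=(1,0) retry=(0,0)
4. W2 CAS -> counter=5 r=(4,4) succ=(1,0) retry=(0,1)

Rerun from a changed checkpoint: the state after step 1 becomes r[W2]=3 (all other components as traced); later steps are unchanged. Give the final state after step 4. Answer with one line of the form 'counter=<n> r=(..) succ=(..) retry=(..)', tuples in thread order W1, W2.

state after step 1 := counter=4 r=(0,3) succ=(0,0) retry=(0,0)
2. W1 LOAD -> counter=4 r=(4,3) succ=(0,0) retry=(0,0)
3. W1 CAS -> counter=5 r=(4,3) succ=(1,0) retry=(0,0)
4. W2 CAS -> counter=5 r=(4,3) succ=(1,0) retry=(0,1)

counter=5 r=(4,3) succ=(1,0) retry=(0,1)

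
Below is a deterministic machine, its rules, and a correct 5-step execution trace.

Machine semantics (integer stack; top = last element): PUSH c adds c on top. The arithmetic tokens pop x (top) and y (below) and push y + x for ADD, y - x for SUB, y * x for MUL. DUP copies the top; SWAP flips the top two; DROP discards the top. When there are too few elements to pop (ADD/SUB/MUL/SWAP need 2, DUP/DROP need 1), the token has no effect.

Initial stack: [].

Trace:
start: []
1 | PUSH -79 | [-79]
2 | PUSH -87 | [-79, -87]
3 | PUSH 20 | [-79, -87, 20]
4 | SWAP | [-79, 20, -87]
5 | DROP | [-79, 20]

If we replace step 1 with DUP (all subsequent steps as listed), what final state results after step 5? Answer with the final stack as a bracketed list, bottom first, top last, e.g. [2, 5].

[20]

(re-executing from step 1 with the substitution; state before step 1: [])
1 | DUP | []
2 | PUSH -87 | [-87]
3 | PUSH 20 | [-87, 20]
4 | SWAP | [20, -87]
5 | DROP | [20]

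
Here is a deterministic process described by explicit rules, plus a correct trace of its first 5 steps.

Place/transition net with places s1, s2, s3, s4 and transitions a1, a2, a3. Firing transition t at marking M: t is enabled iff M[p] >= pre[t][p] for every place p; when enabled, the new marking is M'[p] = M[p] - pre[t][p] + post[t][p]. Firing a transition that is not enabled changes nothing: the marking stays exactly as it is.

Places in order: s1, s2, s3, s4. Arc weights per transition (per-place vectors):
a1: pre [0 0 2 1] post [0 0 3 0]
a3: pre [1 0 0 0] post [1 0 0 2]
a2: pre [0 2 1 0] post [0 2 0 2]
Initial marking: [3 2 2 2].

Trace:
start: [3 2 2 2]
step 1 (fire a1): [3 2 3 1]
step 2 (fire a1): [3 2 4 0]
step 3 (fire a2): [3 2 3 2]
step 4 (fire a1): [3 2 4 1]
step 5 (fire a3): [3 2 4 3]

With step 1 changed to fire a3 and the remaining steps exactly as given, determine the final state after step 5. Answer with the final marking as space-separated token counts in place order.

3 2 3 6

(re-executing from step 1 with the substitution; state before step 1: [3 2 2 2])
step 1 (fire a3): [3 2 2 4]
step 2 (fire a1): [3 2 3 3]
step 3 (fire a2): [3 2 2 5]
step 4 (fire a1): [3 2 3 4]
step 5 (fire a3): [3 2 3 6]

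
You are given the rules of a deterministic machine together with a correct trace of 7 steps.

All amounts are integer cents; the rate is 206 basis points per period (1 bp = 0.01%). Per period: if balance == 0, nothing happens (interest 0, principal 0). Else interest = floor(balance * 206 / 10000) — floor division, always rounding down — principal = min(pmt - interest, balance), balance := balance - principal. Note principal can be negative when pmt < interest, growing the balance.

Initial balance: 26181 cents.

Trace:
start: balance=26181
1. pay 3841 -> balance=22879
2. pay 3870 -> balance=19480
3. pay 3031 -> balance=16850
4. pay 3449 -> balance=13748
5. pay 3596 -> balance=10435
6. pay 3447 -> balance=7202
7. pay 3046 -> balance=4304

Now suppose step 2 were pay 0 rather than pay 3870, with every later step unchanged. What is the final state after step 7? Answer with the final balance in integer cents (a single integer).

(re-executing from step 2 with the substitution; state before step 2: balance=22879)
2. pay 0 -> balance=23350
3. pay 3031 -> balance=20800
4. pay 3449 -> balance=17779
5. pay 3596 -> balance=14549
6. pay 3447 -> balance=11401
7. pay 3046 -> balance=8589

8589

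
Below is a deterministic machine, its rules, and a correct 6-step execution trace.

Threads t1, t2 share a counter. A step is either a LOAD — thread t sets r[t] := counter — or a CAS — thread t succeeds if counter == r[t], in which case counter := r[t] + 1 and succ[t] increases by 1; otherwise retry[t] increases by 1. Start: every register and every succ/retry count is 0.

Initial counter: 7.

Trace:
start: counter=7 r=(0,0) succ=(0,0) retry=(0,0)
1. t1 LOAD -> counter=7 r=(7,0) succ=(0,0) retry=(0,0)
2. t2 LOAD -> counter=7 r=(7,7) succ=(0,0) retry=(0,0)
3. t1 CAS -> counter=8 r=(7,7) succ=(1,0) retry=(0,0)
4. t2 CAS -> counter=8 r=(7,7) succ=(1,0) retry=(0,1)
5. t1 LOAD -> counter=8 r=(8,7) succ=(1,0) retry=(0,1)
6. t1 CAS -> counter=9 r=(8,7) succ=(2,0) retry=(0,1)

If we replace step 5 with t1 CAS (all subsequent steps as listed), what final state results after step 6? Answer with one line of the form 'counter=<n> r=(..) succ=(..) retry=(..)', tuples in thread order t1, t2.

(re-executing from step 5 with the substitution; state before step 5: counter=8 r=(7,7) succ=(1,0) retry=(0,1))
5. t1 CAS -> counter=8 r=(7,7) succ=(1,0) retry=(1,1)
6. t1 CAS -> counter=8 r=(7,7) succ=(1,0) retry=(2,1)

counter=8 r=(7,7) succ=(1,0) retry=(2,1)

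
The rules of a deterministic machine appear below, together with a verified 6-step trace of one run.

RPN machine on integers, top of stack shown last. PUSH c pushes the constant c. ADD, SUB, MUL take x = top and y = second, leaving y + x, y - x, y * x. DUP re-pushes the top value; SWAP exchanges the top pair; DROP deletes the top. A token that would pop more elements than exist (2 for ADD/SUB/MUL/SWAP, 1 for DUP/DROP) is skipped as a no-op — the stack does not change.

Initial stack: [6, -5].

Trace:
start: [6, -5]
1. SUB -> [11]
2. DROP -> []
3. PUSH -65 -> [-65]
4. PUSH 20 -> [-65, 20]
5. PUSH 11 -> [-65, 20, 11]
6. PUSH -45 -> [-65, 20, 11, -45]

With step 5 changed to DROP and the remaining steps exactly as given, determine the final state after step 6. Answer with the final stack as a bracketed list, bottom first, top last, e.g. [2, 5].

[-65, -45]

(re-executing from step 5 with the substitution; state before step 5: [-65, 20])
5. DROP -> [-65]
6. PUSH -45 -> [-65, -45]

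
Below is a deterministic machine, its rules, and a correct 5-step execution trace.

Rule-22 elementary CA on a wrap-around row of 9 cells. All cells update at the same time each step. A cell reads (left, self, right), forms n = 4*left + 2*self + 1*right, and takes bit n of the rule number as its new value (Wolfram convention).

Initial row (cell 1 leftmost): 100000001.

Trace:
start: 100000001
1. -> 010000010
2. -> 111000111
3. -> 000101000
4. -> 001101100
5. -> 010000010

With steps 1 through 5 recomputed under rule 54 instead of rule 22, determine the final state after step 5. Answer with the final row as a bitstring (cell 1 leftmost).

(re-executing steps 1..5 under rule 54; state before step 1: 100000001)
1. -> 010000010
2. -> 111000111
3. -> 000101000
4. -> 001111100
5. -> 010000010

010000010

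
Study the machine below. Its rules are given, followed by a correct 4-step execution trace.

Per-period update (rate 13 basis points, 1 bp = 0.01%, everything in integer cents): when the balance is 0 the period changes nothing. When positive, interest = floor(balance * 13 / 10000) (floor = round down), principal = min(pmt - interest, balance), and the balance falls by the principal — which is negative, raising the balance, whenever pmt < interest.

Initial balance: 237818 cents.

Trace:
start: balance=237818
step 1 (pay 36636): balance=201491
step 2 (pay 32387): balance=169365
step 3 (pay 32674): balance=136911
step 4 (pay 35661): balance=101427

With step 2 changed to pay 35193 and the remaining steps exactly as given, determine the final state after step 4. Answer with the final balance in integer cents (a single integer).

98614

(re-executing from step 2 with the substitution; state before step 2: balance=201491)
step 2 (pay 35193): balance=166559
step 3 (pay 32674): balance=134101
step 4 (pay 35661): balance=98614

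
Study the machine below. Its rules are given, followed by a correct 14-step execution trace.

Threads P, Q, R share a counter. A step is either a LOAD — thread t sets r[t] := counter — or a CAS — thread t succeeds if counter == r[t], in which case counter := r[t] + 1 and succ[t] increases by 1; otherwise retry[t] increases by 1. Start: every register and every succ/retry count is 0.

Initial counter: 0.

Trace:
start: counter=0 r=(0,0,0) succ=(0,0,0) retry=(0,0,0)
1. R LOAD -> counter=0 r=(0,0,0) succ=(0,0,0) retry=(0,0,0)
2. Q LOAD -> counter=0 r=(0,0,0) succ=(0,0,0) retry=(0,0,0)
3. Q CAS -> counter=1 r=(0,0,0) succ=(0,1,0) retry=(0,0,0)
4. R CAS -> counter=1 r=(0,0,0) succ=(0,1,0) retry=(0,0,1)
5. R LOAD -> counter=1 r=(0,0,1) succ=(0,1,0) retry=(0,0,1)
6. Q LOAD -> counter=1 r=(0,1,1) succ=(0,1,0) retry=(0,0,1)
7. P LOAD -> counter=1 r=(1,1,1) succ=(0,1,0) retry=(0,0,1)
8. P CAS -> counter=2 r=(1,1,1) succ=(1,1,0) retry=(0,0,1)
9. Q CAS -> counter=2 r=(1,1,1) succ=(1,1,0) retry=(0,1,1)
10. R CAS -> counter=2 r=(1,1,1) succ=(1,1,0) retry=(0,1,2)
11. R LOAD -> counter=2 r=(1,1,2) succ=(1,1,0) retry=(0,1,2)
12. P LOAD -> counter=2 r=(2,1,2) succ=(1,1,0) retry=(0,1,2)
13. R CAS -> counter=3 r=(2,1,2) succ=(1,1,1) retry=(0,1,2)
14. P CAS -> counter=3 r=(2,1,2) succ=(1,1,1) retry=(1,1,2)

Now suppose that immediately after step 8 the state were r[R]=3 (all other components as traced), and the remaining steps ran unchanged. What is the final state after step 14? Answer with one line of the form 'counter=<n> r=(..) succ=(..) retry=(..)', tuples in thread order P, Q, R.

counter=3 r=(2,1,2) succ=(1,1,1) retry=(1,1,2)

state after step 8 := counter=2 r=(1,1,3) succ=(1,1,0) retry=(0,0,1)
9. Q CAS -> counter=2 r=(1,1,3) succ=(1,1,0) retry=(0,1,1)
10. R CAS -> counter=2 r=(1,1,3) succ=(1,1,0) retry=(0,1,2)
11. R LOAD -> counter=2 r=(1,1,2) succ=(1,1,0) retry=(0,1,2)
12. P LOAD -> counter=2 r=(2,1,2) succ=(1,1,0) retry=(0,1,2)
13. R CAS -> counter=3 r=(2,1,2) succ=(1,1,1) retry=(0,1,2)
14. P CAS -> counter=3 r=(2,1,2) succ=(1,1,1) retry=(1,1,2)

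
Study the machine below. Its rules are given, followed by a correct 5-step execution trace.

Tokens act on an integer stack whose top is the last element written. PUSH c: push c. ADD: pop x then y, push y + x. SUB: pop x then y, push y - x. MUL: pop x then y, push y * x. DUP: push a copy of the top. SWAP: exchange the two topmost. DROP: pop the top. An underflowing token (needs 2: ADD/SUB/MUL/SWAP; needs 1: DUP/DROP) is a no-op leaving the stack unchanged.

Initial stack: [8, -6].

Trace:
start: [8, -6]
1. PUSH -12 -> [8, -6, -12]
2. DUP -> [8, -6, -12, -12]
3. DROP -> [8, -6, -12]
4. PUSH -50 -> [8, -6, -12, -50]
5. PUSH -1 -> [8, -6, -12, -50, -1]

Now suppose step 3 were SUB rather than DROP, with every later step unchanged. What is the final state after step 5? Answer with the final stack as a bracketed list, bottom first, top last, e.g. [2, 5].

[8, -6, 0, -50, -1]

(re-executing from step 3 with the substitution; state before step 3: [8, -6, -12, -12])
3. SUB -> [8, -6, 0]
4. PUSH -50 -> [8, -6, 0, -50]
5. PUSH -1 -> [8, -6, 0, -50, -1]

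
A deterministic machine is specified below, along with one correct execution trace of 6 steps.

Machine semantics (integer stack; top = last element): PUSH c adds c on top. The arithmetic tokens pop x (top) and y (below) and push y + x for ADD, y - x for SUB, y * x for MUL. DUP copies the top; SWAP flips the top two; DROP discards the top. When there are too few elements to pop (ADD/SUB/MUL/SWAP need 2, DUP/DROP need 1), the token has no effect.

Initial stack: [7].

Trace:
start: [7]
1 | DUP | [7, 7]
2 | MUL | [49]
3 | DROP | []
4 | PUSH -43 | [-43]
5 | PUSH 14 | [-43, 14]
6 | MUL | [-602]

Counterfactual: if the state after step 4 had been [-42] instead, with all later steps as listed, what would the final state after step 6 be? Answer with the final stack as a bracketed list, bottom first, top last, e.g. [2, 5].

[-588]

state after step 4 := [-42]
5 | PUSH 14 | [-42, 14]
6 | MUL | [-588]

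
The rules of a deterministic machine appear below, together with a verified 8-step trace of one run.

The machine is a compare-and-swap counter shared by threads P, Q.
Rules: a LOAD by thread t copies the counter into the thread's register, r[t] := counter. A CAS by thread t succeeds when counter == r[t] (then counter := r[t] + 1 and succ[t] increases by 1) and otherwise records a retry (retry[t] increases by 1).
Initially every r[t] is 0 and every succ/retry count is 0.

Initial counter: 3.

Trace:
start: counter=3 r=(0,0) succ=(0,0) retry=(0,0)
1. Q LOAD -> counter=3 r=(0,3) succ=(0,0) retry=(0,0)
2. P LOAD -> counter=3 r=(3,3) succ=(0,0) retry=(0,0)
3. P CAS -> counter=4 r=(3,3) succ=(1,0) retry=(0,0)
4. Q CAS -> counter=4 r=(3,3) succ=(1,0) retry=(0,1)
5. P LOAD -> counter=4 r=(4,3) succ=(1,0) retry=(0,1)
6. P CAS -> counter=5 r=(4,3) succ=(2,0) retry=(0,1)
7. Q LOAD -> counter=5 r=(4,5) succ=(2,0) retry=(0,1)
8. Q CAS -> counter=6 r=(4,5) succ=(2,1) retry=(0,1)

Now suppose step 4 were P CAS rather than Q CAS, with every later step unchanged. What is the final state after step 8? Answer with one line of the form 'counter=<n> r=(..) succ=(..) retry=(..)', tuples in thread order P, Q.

(re-executing from step 4 with the substitution; state before step 4: counter=4 r=(3,3) succ=(1,0) retry=(0,0))
4. P CAS -> counter=4 r=(3,3) succ=(1,0) retry=(1,0)
5. P LOAD -> counter=4 r=(4,3) succ=(1,0) retry=(1,0)
6. P CAS -> counter=5 r=(4,3) succ=(2,0) retry=(1,0)
7. Q LOAD -> counter=5 r=(4,5) succ=(2,0) retry=(1,0)
8. Q CAS -> counter=6 r=(4,5) succ=(2,1) retry=(1,0)

counter=6 r=(4,5) succ=(2,1) retry=(1,0)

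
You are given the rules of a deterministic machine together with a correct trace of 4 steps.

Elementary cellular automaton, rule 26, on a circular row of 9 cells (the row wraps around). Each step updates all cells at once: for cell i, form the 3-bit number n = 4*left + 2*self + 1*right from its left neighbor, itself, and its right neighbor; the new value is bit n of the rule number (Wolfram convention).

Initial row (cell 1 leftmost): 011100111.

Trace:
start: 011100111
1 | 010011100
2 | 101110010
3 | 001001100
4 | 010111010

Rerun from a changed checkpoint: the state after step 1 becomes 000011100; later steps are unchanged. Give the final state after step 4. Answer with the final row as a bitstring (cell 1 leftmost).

111001000

state after step 1 := 000011100
2 | 000110010
3 | 001101101
4 | 111001000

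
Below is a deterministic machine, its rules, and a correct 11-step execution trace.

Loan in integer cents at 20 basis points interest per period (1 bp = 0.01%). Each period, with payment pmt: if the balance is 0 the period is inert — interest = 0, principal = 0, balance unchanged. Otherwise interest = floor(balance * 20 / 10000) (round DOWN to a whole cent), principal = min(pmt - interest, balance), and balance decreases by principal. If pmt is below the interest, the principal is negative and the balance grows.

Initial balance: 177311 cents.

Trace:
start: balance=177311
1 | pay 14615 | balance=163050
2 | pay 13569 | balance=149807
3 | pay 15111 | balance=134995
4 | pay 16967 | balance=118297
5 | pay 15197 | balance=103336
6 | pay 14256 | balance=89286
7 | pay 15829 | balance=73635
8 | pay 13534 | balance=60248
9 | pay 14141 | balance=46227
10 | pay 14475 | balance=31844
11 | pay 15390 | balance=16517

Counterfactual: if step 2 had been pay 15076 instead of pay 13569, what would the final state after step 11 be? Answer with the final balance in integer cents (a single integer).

(re-executing from step 2 with the substitution; state before step 2: balance=163050)
2 | pay 15076 | balance=148300
3 | pay 15111 | balance=133485
4 | pay 16967 | balance=116784
5 | pay 15197 | balance=101820
6 | pay 14256 | balance=87767
7 | pay 15829 | balance=72113
8 | pay 13534 | balance=58723
9 | pay 14141 | balance=44699
10 | pay 14475 | balance=30313
11 | pay 15390 | balance=14983

14983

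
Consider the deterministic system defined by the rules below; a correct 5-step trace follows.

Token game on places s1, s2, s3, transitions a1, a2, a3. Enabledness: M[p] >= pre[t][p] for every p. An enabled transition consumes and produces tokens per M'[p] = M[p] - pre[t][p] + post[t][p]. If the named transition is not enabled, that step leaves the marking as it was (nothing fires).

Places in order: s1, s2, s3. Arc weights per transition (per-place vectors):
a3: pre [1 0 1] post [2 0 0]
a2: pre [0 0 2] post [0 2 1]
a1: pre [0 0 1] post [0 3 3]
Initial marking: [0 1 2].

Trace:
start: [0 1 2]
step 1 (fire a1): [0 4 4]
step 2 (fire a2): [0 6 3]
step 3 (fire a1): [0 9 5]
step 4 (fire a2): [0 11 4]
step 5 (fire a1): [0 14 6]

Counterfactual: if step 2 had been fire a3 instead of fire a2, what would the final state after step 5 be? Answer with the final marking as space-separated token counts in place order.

(re-executing from step 2 with the substitution; state before step 2: [0 4 4])
step 2 (fire a3): [0 4 4]
step 3 (fire a1): [0 7 6]
step 4 (fire a2): [0 9 5]
step 5 (fire a1): [0 12 7]

0 12 7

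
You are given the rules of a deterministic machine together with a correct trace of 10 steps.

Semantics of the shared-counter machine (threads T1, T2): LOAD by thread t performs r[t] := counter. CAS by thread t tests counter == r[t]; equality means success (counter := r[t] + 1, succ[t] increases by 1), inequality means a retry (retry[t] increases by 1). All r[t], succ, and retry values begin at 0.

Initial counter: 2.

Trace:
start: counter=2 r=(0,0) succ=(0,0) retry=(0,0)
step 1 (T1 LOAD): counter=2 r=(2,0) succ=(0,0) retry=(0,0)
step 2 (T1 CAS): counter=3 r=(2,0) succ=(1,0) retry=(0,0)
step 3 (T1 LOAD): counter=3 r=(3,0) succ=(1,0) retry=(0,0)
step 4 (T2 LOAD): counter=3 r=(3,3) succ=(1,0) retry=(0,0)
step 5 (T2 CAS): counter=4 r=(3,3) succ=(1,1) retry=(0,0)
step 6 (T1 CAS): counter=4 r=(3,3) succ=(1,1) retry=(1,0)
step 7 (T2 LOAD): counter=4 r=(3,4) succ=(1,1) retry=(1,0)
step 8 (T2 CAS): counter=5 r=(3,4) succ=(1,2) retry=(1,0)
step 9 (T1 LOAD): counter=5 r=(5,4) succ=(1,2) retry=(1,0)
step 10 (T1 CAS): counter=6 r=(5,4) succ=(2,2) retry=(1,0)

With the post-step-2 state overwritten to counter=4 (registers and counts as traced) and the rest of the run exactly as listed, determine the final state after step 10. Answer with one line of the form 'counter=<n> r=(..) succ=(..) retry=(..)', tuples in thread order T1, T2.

state after step 2 := counter=4 r=(2,0) succ=(1,0) retry=(0,0)
step 3 (T1 LOAD): counter=4 r=(4,0) succ=(1,0) retry=(0,0)
step 4 (T2 LOAD): counter=4 r=(4,4) succ=(1,0) retry=(0,0)
step 5 (T2 CAS): counter=5 r=(4,4) succ=(1,1) retry=(0,0)
step 6 (T1 CAS): counter=5 r=(4,4) succ=(1,1) retry=(1,0)
step 7 (T2 LOAD): counter=5 r=(4,5) succ=(1,1) retry=(1,0)
step 8 (T2 CAS): counter=6 r=(4,5) succ=(1,2) retry=(1,0)
step 9 (T1 LOAD): counter=6 r=(6,5) succ=(1,2) retry=(1,0)
step 10 (T1 CAS): counter=7 r=(6,5) succ=(2,2) retry=(1,0)

counter=7 r=(6,5) succ=(2,2) retry=(1,0)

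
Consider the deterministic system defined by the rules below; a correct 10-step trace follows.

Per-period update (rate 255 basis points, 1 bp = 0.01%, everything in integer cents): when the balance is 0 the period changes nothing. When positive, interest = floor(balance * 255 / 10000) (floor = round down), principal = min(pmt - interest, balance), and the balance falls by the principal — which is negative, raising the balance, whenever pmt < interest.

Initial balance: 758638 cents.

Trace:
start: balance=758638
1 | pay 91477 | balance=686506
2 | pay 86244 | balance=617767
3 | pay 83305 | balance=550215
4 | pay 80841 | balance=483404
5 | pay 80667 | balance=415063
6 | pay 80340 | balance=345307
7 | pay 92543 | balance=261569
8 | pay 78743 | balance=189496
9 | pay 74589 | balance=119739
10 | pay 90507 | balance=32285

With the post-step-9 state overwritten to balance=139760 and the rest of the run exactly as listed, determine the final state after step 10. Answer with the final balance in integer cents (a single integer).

52816

state after step 9 := balance=139760
10 | pay 90507 | balance=52816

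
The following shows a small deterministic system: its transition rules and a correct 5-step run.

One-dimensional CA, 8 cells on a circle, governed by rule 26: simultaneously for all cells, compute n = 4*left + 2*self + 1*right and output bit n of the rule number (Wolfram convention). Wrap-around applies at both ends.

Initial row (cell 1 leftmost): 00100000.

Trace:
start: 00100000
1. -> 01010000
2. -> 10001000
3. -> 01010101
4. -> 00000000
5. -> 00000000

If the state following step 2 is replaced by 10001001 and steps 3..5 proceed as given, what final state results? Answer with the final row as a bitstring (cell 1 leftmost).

00001010

state after step 2 := 10001001
3. -> 01010111
4. -> 00000100
5. -> 00001010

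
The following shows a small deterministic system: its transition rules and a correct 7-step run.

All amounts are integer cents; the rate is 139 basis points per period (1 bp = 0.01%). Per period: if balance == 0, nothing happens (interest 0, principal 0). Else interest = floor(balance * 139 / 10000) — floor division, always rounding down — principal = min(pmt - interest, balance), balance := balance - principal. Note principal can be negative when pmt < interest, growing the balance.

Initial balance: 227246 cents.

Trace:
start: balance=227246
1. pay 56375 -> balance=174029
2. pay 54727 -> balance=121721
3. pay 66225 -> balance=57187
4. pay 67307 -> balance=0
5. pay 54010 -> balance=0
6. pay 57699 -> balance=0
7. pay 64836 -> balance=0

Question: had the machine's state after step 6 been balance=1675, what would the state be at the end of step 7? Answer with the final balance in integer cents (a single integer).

0

state after step 6 := balance=1675
7. pay 64836 -> balance=0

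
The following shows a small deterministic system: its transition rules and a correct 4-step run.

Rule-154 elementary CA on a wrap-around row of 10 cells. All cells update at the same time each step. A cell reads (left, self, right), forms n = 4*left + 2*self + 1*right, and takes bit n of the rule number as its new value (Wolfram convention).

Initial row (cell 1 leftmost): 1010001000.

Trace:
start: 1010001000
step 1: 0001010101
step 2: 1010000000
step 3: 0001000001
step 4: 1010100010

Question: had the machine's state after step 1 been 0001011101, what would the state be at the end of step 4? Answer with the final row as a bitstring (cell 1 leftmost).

1011100000

state after step 1 := 0001011101
step 2: 1010011000
step 3: 0001110101
step 4: 1011100000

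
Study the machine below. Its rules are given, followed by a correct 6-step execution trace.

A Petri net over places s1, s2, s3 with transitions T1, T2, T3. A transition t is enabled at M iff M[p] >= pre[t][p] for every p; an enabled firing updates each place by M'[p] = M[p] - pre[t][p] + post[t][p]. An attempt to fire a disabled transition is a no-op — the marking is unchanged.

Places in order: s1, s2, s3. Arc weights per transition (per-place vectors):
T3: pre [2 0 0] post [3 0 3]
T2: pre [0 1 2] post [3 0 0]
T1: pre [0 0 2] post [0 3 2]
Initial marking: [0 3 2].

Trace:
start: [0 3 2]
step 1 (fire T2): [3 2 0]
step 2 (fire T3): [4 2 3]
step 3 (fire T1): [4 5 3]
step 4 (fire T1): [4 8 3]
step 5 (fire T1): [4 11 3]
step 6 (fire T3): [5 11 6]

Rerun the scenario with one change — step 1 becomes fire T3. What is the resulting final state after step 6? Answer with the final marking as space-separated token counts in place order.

0 12 2

(re-executing from step 1 with the substitution; state before step 1: [0 3 2])
step 1 (fire T3): [0 3 2]
step 2 (fire T3): [0 3 2]
step 3 (fire T1): [0 6 2]
step 4 (fire T1): [0 9 2]
step 5 (fire T1): [0 12 2]
step 6 (fire T3): [0 12 2]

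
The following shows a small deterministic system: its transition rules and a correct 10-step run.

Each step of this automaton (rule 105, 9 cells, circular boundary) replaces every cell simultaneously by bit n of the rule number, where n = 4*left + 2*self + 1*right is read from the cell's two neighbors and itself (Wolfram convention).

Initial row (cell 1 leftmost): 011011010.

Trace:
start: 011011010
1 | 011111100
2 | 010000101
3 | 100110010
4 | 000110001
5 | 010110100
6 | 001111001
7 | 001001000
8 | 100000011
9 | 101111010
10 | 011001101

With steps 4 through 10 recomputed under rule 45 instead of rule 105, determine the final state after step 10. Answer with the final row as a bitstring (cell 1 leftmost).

000101110

(re-executing steps 4..10 under rule 45; state before step 4: 100110010)
4 | 100100011
5 | 000101010
6 | 110111110
7 | 101100001
8 | 011001101
9 | 110001011
10 | 000101110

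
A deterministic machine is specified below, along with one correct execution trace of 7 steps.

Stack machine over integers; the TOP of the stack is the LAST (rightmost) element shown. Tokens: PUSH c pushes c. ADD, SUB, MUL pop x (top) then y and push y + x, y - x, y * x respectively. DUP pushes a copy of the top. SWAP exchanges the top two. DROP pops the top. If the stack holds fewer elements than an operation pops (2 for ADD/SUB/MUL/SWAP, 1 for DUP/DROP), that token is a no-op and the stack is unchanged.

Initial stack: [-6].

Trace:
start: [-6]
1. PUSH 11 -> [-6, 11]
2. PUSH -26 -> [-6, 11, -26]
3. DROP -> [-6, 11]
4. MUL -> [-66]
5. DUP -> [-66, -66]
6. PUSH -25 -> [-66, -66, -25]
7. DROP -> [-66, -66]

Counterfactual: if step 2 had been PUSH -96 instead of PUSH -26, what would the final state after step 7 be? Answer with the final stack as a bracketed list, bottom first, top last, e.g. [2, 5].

[-66, -66]

(re-executing from step 2 with the substitution; state before step 2: [-6, 11])
2. PUSH -96 -> [-6, 11, -96]
3. DROP -> [-6, 11]
4. MUL -> [-66]
5. DUP -> [-66, -66]
6. PUSH -25 -> [-66, -66, -25]
7. DROP -> [-66, -66]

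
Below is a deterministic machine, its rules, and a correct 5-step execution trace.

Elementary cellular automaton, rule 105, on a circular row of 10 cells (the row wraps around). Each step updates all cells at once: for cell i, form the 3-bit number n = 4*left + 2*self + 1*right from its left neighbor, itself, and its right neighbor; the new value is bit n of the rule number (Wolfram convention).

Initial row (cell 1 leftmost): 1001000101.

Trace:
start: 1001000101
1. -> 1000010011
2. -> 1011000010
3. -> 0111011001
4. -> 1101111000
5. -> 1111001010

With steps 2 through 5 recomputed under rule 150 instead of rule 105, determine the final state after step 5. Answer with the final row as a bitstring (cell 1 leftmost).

(re-executing steps 2..5 under rule 150; state before step 2: 1000010011)
2. -> 0100111101
3. -> 0111011001
4. -> 0010000111
5. -> 1111001010

1111001010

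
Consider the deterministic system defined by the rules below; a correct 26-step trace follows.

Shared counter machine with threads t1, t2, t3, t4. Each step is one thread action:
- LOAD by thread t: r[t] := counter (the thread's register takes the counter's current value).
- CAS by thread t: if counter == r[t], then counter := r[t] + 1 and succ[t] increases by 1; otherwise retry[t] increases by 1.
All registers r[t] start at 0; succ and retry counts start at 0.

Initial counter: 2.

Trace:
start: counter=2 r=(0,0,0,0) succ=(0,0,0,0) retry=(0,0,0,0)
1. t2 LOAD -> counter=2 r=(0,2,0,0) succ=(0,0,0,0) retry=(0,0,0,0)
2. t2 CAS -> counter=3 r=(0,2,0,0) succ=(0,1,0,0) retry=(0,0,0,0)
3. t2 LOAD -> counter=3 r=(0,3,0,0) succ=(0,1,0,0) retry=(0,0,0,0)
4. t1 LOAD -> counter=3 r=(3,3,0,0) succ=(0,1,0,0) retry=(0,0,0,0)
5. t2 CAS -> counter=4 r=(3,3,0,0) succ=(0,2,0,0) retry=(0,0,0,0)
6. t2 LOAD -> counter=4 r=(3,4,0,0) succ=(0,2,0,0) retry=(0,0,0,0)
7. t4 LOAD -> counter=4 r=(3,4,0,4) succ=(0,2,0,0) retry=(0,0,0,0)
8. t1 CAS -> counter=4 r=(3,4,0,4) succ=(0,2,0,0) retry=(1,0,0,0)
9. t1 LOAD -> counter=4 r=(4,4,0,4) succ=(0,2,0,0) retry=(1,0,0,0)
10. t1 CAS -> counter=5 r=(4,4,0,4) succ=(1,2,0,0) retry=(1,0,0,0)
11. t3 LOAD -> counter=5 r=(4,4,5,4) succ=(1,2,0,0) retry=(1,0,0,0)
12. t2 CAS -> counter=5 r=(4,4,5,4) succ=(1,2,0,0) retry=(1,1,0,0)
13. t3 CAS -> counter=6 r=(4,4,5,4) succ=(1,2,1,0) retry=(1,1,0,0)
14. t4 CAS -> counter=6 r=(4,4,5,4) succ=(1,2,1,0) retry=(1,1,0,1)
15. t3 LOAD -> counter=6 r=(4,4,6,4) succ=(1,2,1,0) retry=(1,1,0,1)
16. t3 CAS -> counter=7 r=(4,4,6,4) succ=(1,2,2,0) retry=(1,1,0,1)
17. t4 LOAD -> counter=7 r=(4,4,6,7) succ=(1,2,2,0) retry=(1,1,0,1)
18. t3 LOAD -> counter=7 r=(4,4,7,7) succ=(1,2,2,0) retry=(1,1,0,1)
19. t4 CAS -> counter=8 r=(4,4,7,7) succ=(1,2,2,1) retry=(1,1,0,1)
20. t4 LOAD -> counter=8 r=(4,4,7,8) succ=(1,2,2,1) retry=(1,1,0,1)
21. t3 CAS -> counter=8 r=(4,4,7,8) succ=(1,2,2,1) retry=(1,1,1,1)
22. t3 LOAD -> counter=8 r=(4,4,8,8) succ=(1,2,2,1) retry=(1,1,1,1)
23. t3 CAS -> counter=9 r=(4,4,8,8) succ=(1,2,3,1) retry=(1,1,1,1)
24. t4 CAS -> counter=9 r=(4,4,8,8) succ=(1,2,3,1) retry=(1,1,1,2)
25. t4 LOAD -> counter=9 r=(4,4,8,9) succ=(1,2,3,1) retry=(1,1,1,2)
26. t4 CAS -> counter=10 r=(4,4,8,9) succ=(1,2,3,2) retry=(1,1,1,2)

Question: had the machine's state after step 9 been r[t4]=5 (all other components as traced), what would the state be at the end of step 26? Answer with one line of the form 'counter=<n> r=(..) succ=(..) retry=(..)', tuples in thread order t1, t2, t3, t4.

state after step 9 := counter=4 r=(4,4,0,5) succ=(0,2,0,0) retry=(1,0,0,0)
10. t1 CAS -> counter=5 r=(4,4,0,5) succ=(1,2,0,0) retry=(1,0,0,0)
11. t3 LOAD -> counter=5 r=(4,4,5,5) succ=(1,2,0,0) retry=(1,0,0,0)
12. t2 CAS -> counter=5 r=(4,4,5,5) succ=(1,2,0,0) retry=(1,1,0,0)
13. t3 CAS -> counter=6 r=(4,4,5,5) succ=(1,2,1,0) retry=(1,1,0,0)
14. t4 CAS -> counter=6 r=(4,4,5,5) succ=(1,2,1,0) retry=(1,1,0,1)
15. t3 LOAD -> counter=6 r=(4,4,6,5) succ=(1,2,1,0) retry=(1,1,0,1)
16. t3 CAS -> counter=7 r=(4,4,6,5) succ=(1,2,2,0) retry=(1,1,0,1)
17. t4 LOAD -> counter=7 r=(4,4,6,7) succ=(1,2,2,0) retry=(1,1,0,1)
18. t3 LOAD -> counter=7 r=(4,4,7,7) succ=(1,2,2,0) retry=(1,1,0,1)
19. t4 CAS -> counter=8 r=(4,4,7,7) succ=(1,2,2,1) retry=(1,1,0,1)
20. t4 LOAD -> counter=8 r=(4,4,7,8) succ=(1,2,2,1) retry=(1,1,0,1)
21. t3 CAS -> counter=8 r=(4,4,7,8) succ=(1,2,2,1) retry=(1,1,1,1)
22. t3 LOAD -> counter=8 r=(4,4,8,8) succ=(1,2,2,1) retry=(1,1,1,1)
23. t3 CAS -> counter=9 r=(4,4,8,8) succ=(1,2,3,1) retry=(1,1,1,1)
24. t4 CAS -> counter=9 r=(4,4,8,8) succ=(1,2,3,1) retry=(1,1,1,2)
25. t4 LOAD -> counter=9 r=(4,4,8,9) succ=(1,2,3,1) retry=(1,1,1,2)
26. t4 CAS -> counter=10 r=(4,4,8,9) succ=(1,2,3,2) retry=(1,1,1,2)

counter=10 r=(4,4,8,9) succ=(1,2,3,2) retry=(1,1,1,2)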